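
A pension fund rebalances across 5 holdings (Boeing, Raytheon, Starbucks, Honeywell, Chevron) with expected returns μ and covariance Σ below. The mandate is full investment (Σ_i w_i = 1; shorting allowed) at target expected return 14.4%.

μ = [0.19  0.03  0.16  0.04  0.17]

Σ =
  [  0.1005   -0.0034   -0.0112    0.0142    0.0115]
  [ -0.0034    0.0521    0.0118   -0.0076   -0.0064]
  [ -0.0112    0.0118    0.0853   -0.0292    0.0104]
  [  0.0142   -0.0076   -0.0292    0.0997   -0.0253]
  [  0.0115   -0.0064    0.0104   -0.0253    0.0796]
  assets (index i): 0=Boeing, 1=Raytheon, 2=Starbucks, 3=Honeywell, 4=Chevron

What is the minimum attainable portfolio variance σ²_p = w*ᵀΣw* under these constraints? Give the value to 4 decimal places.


p=Σ⁻¹μ = [1.7263  0.6413  2.2344  1.3883  2.0872]
q=Σ⁻¹𝟙 = [7.5533  21.4101  14.1888  19.1652  17.4306]
a=μᵀp=1.115090  b=𝟙ᵀp=8.077451  c=𝟙ᵀq=79.747954  D=ac−b²=23.680891
λ₁=(c·0.144−b)/D = (79.747954·0.144−8.077451)/23.680891 = 0.143840
λ₂=(a−b·0.144)/D = (1.115090−8.077451·0.144)/23.680891 = -0.002030
w* = 0.143840·p + -0.002030·q:
  w_0 = 0.143840·1.7263 + -0.002030·7.5533 = 0.2330  (Boeing)
  w_1 = 0.143840·0.6413 + -0.002030·21.4101 = 0.0488  (Raytheon)
  w_2 = 0.143840·2.2344 + -0.002030·14.1888 = 0.2926  (Starbucks)
  w_3 = 0.143840·1.3883 + -0.002030·19.1652 = 0.1608  (Honeywell)
  w_4 = 0.143840·2.0872 + -0.002030·17.4306 = 0.2648  (Chevron)
Σw_i=1.0000  μᵀw=0.1440
σ²=wᵀΣw=λ₁·μ_p+λ₂ = 0.143840·0.144 + -0.002030 = 0.018683 ≈ 0.0187

0.0187


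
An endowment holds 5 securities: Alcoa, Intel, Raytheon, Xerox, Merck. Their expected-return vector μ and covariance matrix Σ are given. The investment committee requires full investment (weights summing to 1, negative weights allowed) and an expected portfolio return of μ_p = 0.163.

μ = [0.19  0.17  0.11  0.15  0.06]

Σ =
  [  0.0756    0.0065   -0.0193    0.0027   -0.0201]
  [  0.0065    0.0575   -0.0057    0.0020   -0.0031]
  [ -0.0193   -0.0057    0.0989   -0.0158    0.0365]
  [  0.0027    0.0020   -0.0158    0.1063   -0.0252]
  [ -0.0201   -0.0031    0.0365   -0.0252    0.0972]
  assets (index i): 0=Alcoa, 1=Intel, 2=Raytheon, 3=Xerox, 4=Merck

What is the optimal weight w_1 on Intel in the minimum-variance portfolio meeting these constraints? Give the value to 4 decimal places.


u=Σ⁻¹μ = [2.9502  2.7918  1.7169  1.8093  1.1407]
v=Σ⁻¹𝟙 = [17.9193  16.7893  11.7088  13.6155  13.6622]
a=μᵀu=1.563830  b=𝟙ᵀu=10.408862  c=𝟙ᵀv=73.695008  D=ac−b²=6.902050
λ₁=(c·0.163−b)/D = (73.695008·0.163−10.408862)/6.902050 = 0.232311
λ₂=(a−b·0.163)/D = (1.563830−10.408862·0.163)/6.902050 = -0.019243
w* = 0.232311·u + -0.019243·v:
  w_0 = 0.232311·2.9502 + -0.019243·17.9193 = 0.3405  (Alcoa)
  w_1 = 0.232311·2.7918 + -0.019243·16.7893 = 0.3255  (Intel)
  w_2 = 0.232311·1.7169 + -0.019243·11.7088 = 0.1735  (Raytheon)
  w_3 = 0.232311·1.8093 + -0.019243·13.6155 = 0.1583  (Xerox)
  w_4 = 0.232311·1.1407 + -0.019243·13.6622 = 0.0021  (Merck)
Σw_i=1.0000  μᵀw=0.1630
σ²=wᵀΣw=λ₁·μ_p+λ₂ = 0.232311·0.163 + -0.019243 = 0.018624 ≈ 0.0186

0.3255


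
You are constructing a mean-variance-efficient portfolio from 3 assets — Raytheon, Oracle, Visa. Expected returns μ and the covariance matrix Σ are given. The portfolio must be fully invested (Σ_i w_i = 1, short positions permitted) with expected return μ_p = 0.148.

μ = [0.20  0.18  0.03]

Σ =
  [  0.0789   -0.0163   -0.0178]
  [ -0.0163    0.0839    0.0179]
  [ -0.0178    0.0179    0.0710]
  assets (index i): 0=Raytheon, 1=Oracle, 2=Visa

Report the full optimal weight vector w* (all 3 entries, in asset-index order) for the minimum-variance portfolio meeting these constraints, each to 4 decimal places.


g=Σ⁻¹μ = [3.2083  2.6495  0.5589]
h=Σ⁻¹𝟙 = [18.7395  12.2091  15.7045]
a=μᵀg=1.135333  b=𝟙ᵀg=6.416679  c=𝟙ᵀh=46.653144  D=ac−b²=11.793071
λ₁=(c·0.148−b)/D = (46.653144·0.148−6.416679)/11.793071 = 0.041379
λ₂=(a−b·0.148)/D = (1.135333−6.416679·0.148)/11.793071 = 0.015743
w* = 0.041379·g + 0.015743·h:
  w_0 = 0.041379·3.2083 + 0.015743·18.7395 = 0.4278  (Raytheon)
  w_1 = 0.041379·2.6495 + 0.015743·12.2091 = 0.3018  (Oracle)
  w_2 = 0.041379·0.5589 + 0.015743·15.7045 = 0.2704  (Visa)
Σw_i=1.0000  μᵀw=0.1480
σ²=wᵀΣw=λ₁·μ_p+λ₂ = 0.041379·0.148 + 0.015743 = 0.021868 ≈ 0.0219

0.4278  0.3018  0.2704


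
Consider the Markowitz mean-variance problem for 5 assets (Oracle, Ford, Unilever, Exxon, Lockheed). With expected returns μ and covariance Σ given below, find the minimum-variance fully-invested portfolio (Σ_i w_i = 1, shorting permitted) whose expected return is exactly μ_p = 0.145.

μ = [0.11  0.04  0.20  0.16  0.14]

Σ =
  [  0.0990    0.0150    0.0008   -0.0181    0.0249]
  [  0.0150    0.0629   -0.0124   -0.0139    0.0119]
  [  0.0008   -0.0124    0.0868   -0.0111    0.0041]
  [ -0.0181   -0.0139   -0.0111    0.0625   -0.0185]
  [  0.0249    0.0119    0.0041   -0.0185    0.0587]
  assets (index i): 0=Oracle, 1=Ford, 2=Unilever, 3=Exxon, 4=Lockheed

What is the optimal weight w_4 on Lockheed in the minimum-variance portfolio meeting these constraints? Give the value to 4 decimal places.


0.2206

x=Σ⁻¹μ = [0.9684  1.4394  2.9446  4.5446  2.9090]
y=Σ⁻¹𝟙 = [7.9821  21.0001  17.6166  31.4617  18.0776]
a=μᵀx=1.887430  b=𝟙ᵀx=12.806113  c=𝟙ᵀy=96.138269  D=ac−b²=17.457695
λ₁=(c·0.145−b)/D = (96.138269·0.145−12.806113)/17.457695 = 0.064953
λ₂=(a−b·0.145)/D = (1.887430−12.806113·0.145)/17.457695 = 0.001750
w* = 0.064953·x + 0.001750·y:
  w_0 = 0.064953·0.9684 + 0.001750·7.9821 = 0.0769  (Oracle)
  w_1 = 0.064953·1.4394 + 0.001750·21.0001 = 0.1302  (Ford)
  w_2 = 0.064953·2.9446 + 0.001750·17.6166 = 0.2221  (Unilever)
  w_3 = 0.064953·4.5446 + 0.001750·31.4617 = 0.3502  (Exxon)
  w_4 = 0.064953·2.9090 + 0.001750·18.0776 = 0.2206  (Lockheed)
Σw_i=1.0000  μᵀw=0.1450
σ²=wᵀΣw=λ₁·μ_p+λ₂ = 0.064953·0.145 + 0.001750 = 0.011168 ≈ 0.0112


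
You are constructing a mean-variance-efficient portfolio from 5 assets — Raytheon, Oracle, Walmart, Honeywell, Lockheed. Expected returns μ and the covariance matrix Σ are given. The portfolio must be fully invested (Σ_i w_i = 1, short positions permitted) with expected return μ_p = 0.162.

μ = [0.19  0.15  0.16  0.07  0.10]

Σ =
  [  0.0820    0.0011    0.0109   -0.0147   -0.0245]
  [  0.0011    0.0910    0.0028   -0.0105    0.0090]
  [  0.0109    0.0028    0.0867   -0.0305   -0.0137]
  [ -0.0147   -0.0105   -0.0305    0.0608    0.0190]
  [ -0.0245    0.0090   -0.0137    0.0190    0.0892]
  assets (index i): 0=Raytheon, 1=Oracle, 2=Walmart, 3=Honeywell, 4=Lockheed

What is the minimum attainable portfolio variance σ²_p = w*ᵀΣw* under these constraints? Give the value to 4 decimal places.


0.0240

x=Σ⁻¹μ = [2.9325  1.7310  2.7365  3.0567  1.5211]
y=Σ⁻¹𝟙 = [18.1011  12.4012  21.2563  29.9349  11.8197]
a=μᵀx=1.620747  b=𝟙ᵀx=11.977802  c=𝟙ᵀy=93.513132  D=ac−b²=8.093416
λ₁=(c·0.162−b)/D = (93.513132·0.162−11.977802)/8.093416 = 0.391840
λ₂=(a−b·0.162)/D = (1.620747−11.977802·0.162)/8.093416 = -0.039496
w* = 0.391840·x + -0.039496·y:
  w_0 = 0.391840·2.9325 + -0.039496·18.1011 = 0.4342  (Raytheon)
  w_1 = 0.391840·1.7310 + -0.039496·12.4012 = 0.1885  (Oracle)
  w_2 = 0.391840·2.7365 + -0.039496·21.2563 = 0.2327  (Walmart)
  w_3 = 0.391840·3.0567 + -0.039496·29.9349 = 0.0154  (Honeywell)
  w_4 = 0.391840·1.5211 + -0.039496·11.8197 = 0.1292  (Lockheed)
Σw_i=1.0000  μᵀw=0.1620
σ²=wᵀΣw=λ₁·μ_p+λ₂ = 0.391840·0.162 + -0.039496 = 0.023982 ≈ 0.0240


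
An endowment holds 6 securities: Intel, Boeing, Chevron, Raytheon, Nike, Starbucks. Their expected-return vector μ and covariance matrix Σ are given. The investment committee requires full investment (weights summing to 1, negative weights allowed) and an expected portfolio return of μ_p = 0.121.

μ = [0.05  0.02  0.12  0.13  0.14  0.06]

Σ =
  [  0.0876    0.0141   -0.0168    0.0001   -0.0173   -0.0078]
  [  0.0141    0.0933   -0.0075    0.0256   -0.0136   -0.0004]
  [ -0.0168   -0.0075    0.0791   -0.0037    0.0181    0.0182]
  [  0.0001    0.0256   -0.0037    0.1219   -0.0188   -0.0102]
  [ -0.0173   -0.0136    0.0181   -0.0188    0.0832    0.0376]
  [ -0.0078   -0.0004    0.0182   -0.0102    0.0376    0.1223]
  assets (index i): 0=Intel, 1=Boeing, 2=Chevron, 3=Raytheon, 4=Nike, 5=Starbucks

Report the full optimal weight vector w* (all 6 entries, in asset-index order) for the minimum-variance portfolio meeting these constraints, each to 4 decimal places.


0.1957  -0.0217  0.2465  0.2564  0.3669  -0.0438

g=Σ⁻¹μ = [1.2178  0.0548  1.4182  1.3959  2.0180  -0.1466]
h=Σ⁻¹𝟙 = [15.6290  8.9883  13.1348  9.2140  14.3311  3.6106]
a=μᵀg=0.687371  b=𝟙ᵀg=5.958205  c=𝟙ᵀh=64.907866  D=ac−b²=9.115553
λ₁=(c·0.121−b)/D = (64.907866·0.121−5.958205)/9.115553 = 0.207957
λ₂=(a−b·0.121)/D = (0.687371−5.958205·0.121)/9.115553 = -0.003683
w* = 0.207957·g + -0.003683·h:
  w_0 = 0.207957·1.2178 + -0.003683·15.6290 = 0.1957  (Intel)
  w_1 = 0.207957·0.0548 + -0.003683·8.9883 = -0.0217  (Boeing)
  w_2 = 0.207957·1.4182 + -0.003683·13.1348 = 0.2465  (Chevron)
  w_3 = 0.207957·1.3959 + -0.003683·9.2140 = 0.2564  (Raytheon)
  w_4 = 0.207957·2.0180 + -0.003683·14.3311 = 0.3669  (Nike)
  w_5 = 0.207957·-0.1466 + -0.003683·3.6106 = -0.0438  (Starbucks)
Σw_i=1.0000  μᵀw=0.1210
σ²=wᵀΣw=λ₁·μ_p+λ₂ = 0.207957·0.121 + -0.003683 = 0.021480 ≈ 0.0215


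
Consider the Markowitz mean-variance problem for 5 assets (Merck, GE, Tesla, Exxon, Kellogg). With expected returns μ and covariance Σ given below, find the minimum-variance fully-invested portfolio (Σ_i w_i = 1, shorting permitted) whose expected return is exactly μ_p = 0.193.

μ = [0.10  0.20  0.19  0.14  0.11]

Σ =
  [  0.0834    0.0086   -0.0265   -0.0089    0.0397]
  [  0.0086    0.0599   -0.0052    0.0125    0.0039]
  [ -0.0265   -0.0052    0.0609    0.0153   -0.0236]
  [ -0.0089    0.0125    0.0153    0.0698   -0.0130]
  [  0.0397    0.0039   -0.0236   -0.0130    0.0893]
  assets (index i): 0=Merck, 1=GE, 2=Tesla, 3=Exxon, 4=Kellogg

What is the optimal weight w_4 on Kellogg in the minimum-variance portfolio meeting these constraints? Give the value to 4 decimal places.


0.0763

x=Σ⁻¹μ = [1.5871  3.1878  4.5051  0.9698  1.7188]
y=Σ⁻¹𝟙 = [13.8063  13.9932  26.0107  10.2669  12.8179]
a=μᵀx=1.977087  b=𝟙ᵀx=11.968644  c=𝟙ᵀy=76.895033  D=ac−b²=8.779720
λ₁=(c·0.193−b)/D = (76.895033·0.193−11.968644)/8.779720 = 0.327129
λ₂=(a−b·0.193)/D = (1.977087−11.968644·0.193)/8.779720 = -0.037913
w* = 0.327129·x + -0.037913·y:
  w_0 = 0.327129·1.5871 + -0.037913·13.8063 = -0.0042  (Merck)
  w_1 = 0.327129·3.1878 + -0.037913·13.9932 = 0.5123  (GE)
  w_2 = 0.327129·4.5051 + -0.037913·26.0107 = 0.4876  (Tesla)
  w_3 = 0.327129·0.9698 + -0.037913·10.2669 = -0.0720  (Exxon)
  w_4 = 0.327129·1.7188 + -0.037913·12.8179 = 0.0763  (Kellogg)
Σw_i=1.0000  μᵀw=0.1930
σ²=wᵀΣw=λ₁·μ_p+λ₂ = 0.327129·0.193 + -0.037913 = 0.025223 ≈ 0.0252


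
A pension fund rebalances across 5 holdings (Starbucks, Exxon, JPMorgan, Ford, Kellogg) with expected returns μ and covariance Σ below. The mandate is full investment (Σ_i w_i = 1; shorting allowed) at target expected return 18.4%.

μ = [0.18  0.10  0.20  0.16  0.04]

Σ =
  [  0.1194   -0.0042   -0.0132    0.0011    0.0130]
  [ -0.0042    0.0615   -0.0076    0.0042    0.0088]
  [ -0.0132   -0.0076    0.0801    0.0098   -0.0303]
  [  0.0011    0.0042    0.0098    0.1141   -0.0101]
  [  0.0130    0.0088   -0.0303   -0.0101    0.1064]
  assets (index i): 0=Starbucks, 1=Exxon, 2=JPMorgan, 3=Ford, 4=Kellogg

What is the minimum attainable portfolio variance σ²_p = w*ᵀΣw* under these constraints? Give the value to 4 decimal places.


0.0307

p=Σ⁻¹μ = [1.8104  1.9252  3.2263  1.1273  1.0213]
q=Σ⁻¹𝟙 = [9.6532  16.9638  19.7399  7.5154  13.1509]
a=μᵀp=1.384859  b=𝟙ᵀp=9.110429  c=𝟙ᵀq=67.023136  D=ac−b²=9.817672
λ₁=(c·0.184−b)/D = (67.023136·0.184−9.110429)/9.817672 = 0.328166
λ₂=(a−b·0.184)/D = (1.384859−9.110429·0.184)/9.817672 = -0.029687
w* = 0.328166·p + -0.029687·q:
  w_0 = 0.328166·1.8104 + -0.029687·9.6532 = 0.3075  (Starbucks)
  w_1 = 0.328166·1.9252 + -0.029687·16.9638 = 0.1282  (Exxon)
  w_2 = 0.328166·3.2263 + -0.029687·19.7399 = 0.4727  (JPMorgan)
  w_3 = 0.328166·1.1273 + -0.029687·7.5154 = 0.1468  (Ford)
  w_4 = 0.328166·1.0213 + -0.029687·13.1509 = -0.0553  (Kellogg)
Σw_i=1.0000  μᵀw=0.1840
σ²=wᵀΣw=λ₁·μ_p+λ₂ = 0.328166·0.184 + -0.029687 = 0.030695 ≈ 0.0307


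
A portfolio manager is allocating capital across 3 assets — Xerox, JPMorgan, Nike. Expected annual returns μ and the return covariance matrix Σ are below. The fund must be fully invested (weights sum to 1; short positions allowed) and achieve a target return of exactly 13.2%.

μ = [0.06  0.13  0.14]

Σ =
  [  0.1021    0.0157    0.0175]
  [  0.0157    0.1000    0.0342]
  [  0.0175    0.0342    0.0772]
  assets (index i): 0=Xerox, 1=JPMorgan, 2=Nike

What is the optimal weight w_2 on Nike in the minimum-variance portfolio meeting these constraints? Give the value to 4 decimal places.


u=Σ⁻¹μ = [0.2248  0.7801  1.4169]
v=Σ⁻¹𝟙 = [7.4048  5.8710  8.6740]
a=μᵀu=0.313273  b=𝟙ᵀu=2.421866  c=𝟙ᵀv=21.949722  D=ac−b²=1.010815
λ₁=(c·0.132−b)/D = (21.949722·0.132−2.421866)/1.010815 = 0.470410
λ₂=(a−b·0.132)/D = (0.313273−2.421866·0.132)/1.010815 = -0.006345
w* = 0.470410·u + -0.006345·v:
  w_0 = 0.470410·0.2248 + -0.006345·7.4048 = 0.0588  (Xerox)
  w_1 = 0.470410·0.7801 + -0.006345·5.8710 = 0.3297  (JPMorgan)
  w_2 = 0.470410·1.4169 + -0.006345·8.6740 = 0.6115  (Nike)
Σw_i=1.0000  μᵀw=0.1320
σ²=wᵀΣw=λ₁·μ_p+λ₂ = 0.470410·0.132 + -0.006345 = 0.055749 ≈ 0.0557

0.6115


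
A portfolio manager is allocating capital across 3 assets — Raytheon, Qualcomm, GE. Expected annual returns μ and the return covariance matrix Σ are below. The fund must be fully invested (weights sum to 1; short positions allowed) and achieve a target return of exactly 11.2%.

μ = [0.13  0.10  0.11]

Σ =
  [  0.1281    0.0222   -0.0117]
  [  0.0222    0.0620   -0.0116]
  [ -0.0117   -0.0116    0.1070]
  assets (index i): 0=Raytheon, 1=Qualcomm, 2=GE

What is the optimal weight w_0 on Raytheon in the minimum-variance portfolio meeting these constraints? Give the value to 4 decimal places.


x=Σ⁻¹μ = [0.8650  1.5445  1.2901]
y=Σ⁻¹𝟙 = [6.0815  16.1521  11.7618]
a=μᵀx=0.408811  b=𝟙ᵀx=3.699603  c=𝟙ᵀy=33.995398  D=ac−b²=0.210617
λ₁=(c·0.112−b)/D = (33.995398·0.112−3.699603)/0.210617 = 0.512219
λ₂=(a−b·0.112)/D = (0.408811−3.699603·0.112)/0.210617 = -0.026327
w* = 0.512219·x + -0.026327·y:
  w_0 = 0.512219·0.8650 + -0.026327·6.0815 = 0.2830  (Raytheon)
  w_1 = 0.512219·1.5445 + -0.026327·16.1521 = 0.3659  (Qualcomm)
  w_2 = 0.512219·1.2901 + -0.026327·11.7618 = 0.3511  (GE)
Σw_i=1.0000  μᵀw=0.1120
σ²=wᵀΣw=λ₁·μ_p+λ₂ = 0.512219·0.112 + -0.026327 = 0.031041 ≈ 0.0310

0.2830


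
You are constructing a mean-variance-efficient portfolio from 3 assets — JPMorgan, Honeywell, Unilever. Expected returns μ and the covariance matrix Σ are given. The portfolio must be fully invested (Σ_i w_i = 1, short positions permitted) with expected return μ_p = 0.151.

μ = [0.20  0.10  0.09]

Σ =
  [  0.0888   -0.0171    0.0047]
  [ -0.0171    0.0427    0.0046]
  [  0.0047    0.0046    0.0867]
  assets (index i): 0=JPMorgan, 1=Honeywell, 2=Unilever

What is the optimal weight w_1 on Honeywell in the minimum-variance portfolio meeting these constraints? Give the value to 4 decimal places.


u=Σ⁻¹μ = [2.8732  3.4170  0.7010]
v=Σ⁻¹𝟙 = [16.3617  28.9903  9.1089]
a=μᵀu=0.979423  b=𝟙ᵀu=6.991177  c=𝟙ᵀv=54.460933  D=ac−b²=4.463733
λ₁=(c·0.151−b)/D = (54.460933·0.151−6.991177)/4.463733 = 0.276097
λ₂=(a−b·0.151)/D = (0.979423−6.991177·0.151)/4.463733 = -0.017081
w* = 0.276097·u + -0.017081·v:
  w_0 = 0.276097·2.8732 + -0.017081·16.3617 = 0.5138  (JPMorgan)
  w_1 = 0.276097·3.4170 + -0.017081·28.9903 = 0.4482  (Honeywell)
  w_2 = 0.276097·0.7010 + -0.017081·9.1089 = 0.0380  (Unilever)
Σw_i=1.0000  μᵀw=0.1510
σ²=wᵀΣw=λ₁·μ_p+λ₂ = 0.276097·0.151 + -0.017081 = 0.024610 ≈ 0.0246

0.4482


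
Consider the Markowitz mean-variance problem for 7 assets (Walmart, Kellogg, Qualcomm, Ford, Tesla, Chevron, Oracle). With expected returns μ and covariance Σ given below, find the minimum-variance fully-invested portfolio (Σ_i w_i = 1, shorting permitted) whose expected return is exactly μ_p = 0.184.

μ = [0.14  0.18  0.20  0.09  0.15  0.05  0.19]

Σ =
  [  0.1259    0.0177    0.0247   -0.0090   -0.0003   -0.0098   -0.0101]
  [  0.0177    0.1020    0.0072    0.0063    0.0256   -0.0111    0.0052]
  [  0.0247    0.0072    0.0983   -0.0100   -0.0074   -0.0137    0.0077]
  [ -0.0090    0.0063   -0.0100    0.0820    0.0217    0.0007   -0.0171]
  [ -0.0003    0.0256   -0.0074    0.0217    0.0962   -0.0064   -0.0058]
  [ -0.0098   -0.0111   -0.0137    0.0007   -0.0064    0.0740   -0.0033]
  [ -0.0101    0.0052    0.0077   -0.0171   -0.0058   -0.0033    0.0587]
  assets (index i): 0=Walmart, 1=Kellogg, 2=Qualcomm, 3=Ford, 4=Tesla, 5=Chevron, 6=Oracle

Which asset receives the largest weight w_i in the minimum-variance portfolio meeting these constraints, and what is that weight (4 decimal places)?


Oracle (0.4281)

p=Σ⁻¹μ = [1.1775  0.9448  1.8777  1.8080  1.3872  1.5961  3.8629]
q=Σ⁻¹𝟙 = [9.7761  4.9933  10.5233  16.5969  8.8658  19.1713  23.6838]
a=μᵀp=1.895005  b=𝟙ᵀp=12.654173  c=𝟙ᵀq=93.610458  D=ac−b²=17.264226
λ₁=(c·0.184−b)/D = (93.610458·0.184−12.654173)/17.264226 = 0.264718
λ₂=(a−b·0.184)/D = (1.895005−12.654173·0.184)/17.264226 = -0.025102
w* = 0.264718·p + -0.025102·q:
  w_0 = 0.264718·1.1775 + -0.025102·9.7761 = 0.0663  (Walmart)
  w_1 = 0.264718·0.9448 + -0.025102·4.9933 = 0.1248  (Kellogg)
  w_2 = 0.264718·1.8777 + -0.025102·10.5233 = 0.2329  (Qualcomm)
  w_3 = 0.264718·1.8080 + -0.025102·16.5969 = 0.0620  (Ford)
  w_4 = 0.264718·1.3872 + -0.025102·8.8658 = 0.1447  (Tesla)
  w_5 = 0.264718·1.5961 + -0.025102·19.1713 = -0.0587  (Chevron)
  w_6 = 0.264718·3.8629 + -0.025102·23.6838 = 0.4281  (Oracle)
Σw_i=1.0000  μᵀw=0.1840
σ²=wᵀΣw=λ₁·μ_p+λ₂ = 0.264718·0.184 + -0.025102 = 0.023606 ≈ 0.0236


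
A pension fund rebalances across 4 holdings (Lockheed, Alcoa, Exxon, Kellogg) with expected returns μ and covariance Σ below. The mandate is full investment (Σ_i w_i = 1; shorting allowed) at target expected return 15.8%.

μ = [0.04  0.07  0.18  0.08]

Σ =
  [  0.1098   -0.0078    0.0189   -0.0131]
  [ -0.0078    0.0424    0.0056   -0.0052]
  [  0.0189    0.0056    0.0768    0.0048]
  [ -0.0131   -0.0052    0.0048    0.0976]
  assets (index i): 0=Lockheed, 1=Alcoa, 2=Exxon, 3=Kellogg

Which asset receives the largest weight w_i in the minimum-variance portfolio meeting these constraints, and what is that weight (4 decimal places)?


Exxon (0.7614)

g=Σ⁻¹μ = [0.2024  1.5073  2.1326  0.8223]
h=Σ⁻¹𝟙 = [11.1927  26.2124  7.5567  12.7731]
a=μᵀg=0.563266  b=𝟙ᵀg=4.664639  c=𝟙ᵀh=57.734995  D=ac−b²=10.761323
λ₁=(c·0.158−b)/D = (57.734995·0.158−4.664639)/10.761323 = 0.414214
λ₂=(a−b·0.158)/D = (0.563266−4.664639·0.158)/10.761323 = -0.016145
w* = 0.414214·g + -0.016145·h:
  w_0 = 0.414214·0.2024 + -0.016145·11.1927 = -0.0969  (Lockheed)
  w_1 = 0.414214·1.5073 + -0.016145·26.2124 = 0.2012  (Alcoa)
  w_2 = 0.414214·2.1326 + -0.016145·7.5567 = 0.7614  (Exxon)
  w_3 = 0.414214·0.8223 + -0.016145·12.7731 = 0.1344  (Kellogg)
Σw_i=1.0000  μᵀw=0.1580
σ²=wᵀΣw=λ₁·μ_p+λ₂ = 0.414214·0.158 + -0.016145 = 0.049300 ≈ 0.0493


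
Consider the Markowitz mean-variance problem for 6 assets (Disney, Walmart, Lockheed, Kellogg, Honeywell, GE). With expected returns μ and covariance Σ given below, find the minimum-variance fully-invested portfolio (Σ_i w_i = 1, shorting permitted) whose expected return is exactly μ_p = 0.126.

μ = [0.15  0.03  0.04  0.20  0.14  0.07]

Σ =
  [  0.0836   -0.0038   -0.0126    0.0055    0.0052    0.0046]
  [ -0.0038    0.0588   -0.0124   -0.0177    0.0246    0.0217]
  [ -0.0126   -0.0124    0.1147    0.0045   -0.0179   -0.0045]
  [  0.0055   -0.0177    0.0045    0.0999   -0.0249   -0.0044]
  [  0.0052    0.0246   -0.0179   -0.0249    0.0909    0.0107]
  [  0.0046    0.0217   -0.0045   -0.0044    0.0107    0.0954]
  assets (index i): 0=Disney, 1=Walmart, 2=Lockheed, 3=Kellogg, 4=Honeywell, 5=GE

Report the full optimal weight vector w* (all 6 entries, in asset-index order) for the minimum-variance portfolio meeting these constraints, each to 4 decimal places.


u=Σ⁻¹μ = [1.6198  0.4914  0.8289  2.5090  2.1106  0.4620]
v=Σ⁻¹𝟙 = [12.8166  18.3159  13.5237  15.0393  11.4172  5.7490]
a=μᵀu=1.120480  b=𝟙ᵀu=8.021612  c=𝟙ᵀv=76.861708  D=ac−b²=21.775787
λ₁=(c·0.126−b)/D = (76.861708·0.126−8.021612)/21.775787 = 0.076368
λ₂=(a−b·0.126)/D = (1.120480−8.021612·0.126)/21.775787 = 0.005040
w* = 0.076368·u + 0.005040·v:
  w_0 = 0.076368·1.6198 + 0.005040·12.8166 = 0.1883  (Disney)
  w_1 = 0.076368·0.4914 + 0.005040·18.3159 = 0.1298  (Walmart)
  w_2 = 0.076368·0.8289 + 0.005040·13.5237 = 0.1315  (Lockheed)
  w_3 = 0.076368·2.5090 + 0.005040·15.0393 = 0.2674  (Kellogg)
  w_4 = 0.076368·2.1106 + 0.005040·11.4172 = 0.2187  (Honeywell)
  w_5 = 0.076368·0.4620 + 0.005040·5.7490 = 0.0643  (GE)
Σw_i=1.0000  μᵀw=0.1260
σ²=wᵀΣw=λ₁·μ_p+λ₂ = 0.076368·0.126 + 0.005040 = 0.014663 ≈ 0.0147

0.1883  0.1298  0.1315  0.2674  0.2187  0.0643


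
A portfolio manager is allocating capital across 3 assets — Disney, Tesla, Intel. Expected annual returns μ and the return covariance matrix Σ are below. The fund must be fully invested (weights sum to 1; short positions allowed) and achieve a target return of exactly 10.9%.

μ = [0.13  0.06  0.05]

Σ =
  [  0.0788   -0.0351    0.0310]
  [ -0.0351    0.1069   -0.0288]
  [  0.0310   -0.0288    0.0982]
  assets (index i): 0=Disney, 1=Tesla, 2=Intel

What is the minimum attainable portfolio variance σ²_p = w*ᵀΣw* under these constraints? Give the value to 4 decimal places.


0.0331

g=Σ⁻¹μ = [2.1553  1.3277  0.2182]
h=Σ⁻¹𝟙 = [16.5096  17.4973  10.1031]
a=μᵀg=0.370766  b=𝟙ᵀg=3.701240  c=𝟙ᵀh=44.109956  D=ac−b²=2.655317
λ₁=(c·0.109−b)/D = (44.109956·0.109−3.701240)/2.655317 = 0.416804
λ₂=(a−b·0.109)/D = (0.370766−3.701240·0.109)/2.655317 = -0.012303
w* = 0.416804·g + -0.012303·h:
  w_0 = 0.416804·2.1553 + -0.012303·16.5096 = 0.6952  (Disney)
  w_1 = 0.416804·1.3277 + -0.012303·17.4973 = 0.3381  (Tesla)
  w_2 = 0.416804·0.2182 + -0.012303·10.1031 = -0.0334  (Intel)
Σw_i=1.0000  μᵀw=0.1090
σ²=wᵀΣw=λ₁·μ_p+λ₂ = 0.416804·0.109 + -0.012303 = 0.033128 ≈ 0.0331


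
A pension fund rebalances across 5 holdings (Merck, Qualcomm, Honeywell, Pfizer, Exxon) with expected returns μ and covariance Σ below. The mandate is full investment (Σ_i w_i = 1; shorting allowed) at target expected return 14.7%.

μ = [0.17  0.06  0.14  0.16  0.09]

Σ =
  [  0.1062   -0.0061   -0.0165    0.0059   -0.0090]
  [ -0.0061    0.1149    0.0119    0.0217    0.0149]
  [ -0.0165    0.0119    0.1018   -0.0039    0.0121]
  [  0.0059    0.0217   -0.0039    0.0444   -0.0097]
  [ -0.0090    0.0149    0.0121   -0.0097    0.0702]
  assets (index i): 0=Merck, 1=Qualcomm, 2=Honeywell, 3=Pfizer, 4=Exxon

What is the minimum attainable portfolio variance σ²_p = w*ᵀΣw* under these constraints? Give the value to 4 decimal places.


g=Σ⁻¹μ = [1.7528  -0.6079  1.6628  4.2365  1.9346]
h=Σ⁻¹𝟙 = [11.1618  1.2694  10.4146  25.0640  17.0747]
a=μᵀg=1.346234  b=𝟙ᵀg=8.978678  c=𝟙ᵀh=64.984507  D=ac−b²=6.867704
λ₁=(c·0.147−b)/D = (64.984507·0.147−8.978678)/6.867704 = 0.083586
λ₂=(a−b·0.147)/D = (1.346234−8.978678·0.147)/6.867704 = 0.003839
w* = 0.083586·g + 0.003839·h:
  w_0 = 0.083586·1.7528 + 0.003839·11.1618 = 0.1894  (Merck)
  w_1 = 0.083586·-0.6079 + 0.003839·1.2694 = -0.0459  (Qualcomm)
  w_2 = 0.083586·1.6628 + 0.003839·10.4146 = 0.1790  (Honeywell)
  w_3 = 0.083586·4.2365 + 0.003839·25.0640 = 0.4503  (Pfizer)
  w_4 = 0.083586·1.9346 + 0.003839·17.0747 = 0.2273  (Exxon)
Σw_i=1.0000  μᵀw=0.1470
σ²=wᵀΣw=λ₁·μ_p+λ₂ = 0.083586·0.147 + 0.003839 = 0.016127 ≈ 0.0161

0.0161


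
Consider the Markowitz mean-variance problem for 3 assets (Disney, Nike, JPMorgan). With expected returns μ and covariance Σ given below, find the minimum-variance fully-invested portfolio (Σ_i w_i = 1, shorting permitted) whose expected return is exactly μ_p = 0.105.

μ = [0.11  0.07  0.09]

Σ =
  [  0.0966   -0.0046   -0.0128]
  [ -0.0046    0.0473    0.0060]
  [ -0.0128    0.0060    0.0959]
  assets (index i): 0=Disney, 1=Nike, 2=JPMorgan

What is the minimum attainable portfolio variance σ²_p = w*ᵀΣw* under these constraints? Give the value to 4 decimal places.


x=Σ⁻¹μ = [1.3451  1.4807  1.0254]
y=Σ⁻¹𝟙 = [12.7862  21.0127  10.8195]
a=μᵀx=0.343890  b=𝟙ᵀx=3.851123  c=𝟙ᵀy=44.618358  D=ac−b²=0.512646
λ₁=(c·0.105−b)/D = (44.618358·0.105−3.851123)/0.512646 = 1.626471
λ₂=(a−b·0.105)/D = (0.343890−3.851123·0.105)/0.512646 = -0.117973
w* = 1.626471·x + -0.117973·y:
  w_0 = 1.626471·1.3451 + -0.117973·12.7862 = 0.6793  (Disney)
  w_1 = 1.626471·1.4807 + -0.117973·21.0127 = -0.0707  (Nike)
  w_2 = 1.626471·1.0254 + -0.117973·10.8195 = 0.3913  (JPMorgan)
Σw_i=1.0000  μᵀw=0.1050
σ²=wᵀΣw=λ₁·μ_p+λ₂ = 1.626471·0.105 + -0.117973 = 0.052807 ≈ 0.0528

0.0528


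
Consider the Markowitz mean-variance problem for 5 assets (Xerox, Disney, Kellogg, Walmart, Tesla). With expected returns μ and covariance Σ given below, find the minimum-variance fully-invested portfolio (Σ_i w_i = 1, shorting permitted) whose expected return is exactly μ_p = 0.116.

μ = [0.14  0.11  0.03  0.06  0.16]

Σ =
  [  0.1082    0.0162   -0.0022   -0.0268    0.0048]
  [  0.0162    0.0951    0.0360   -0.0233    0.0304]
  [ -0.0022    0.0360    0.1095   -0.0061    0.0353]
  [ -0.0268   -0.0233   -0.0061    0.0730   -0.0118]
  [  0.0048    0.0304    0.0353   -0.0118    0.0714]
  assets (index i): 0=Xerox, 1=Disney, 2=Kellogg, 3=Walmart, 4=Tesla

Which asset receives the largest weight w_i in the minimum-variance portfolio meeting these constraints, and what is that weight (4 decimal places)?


u=Σ⁻¹μ = [1.5403  0.8535  -0.6456  1.9976  2.4233]
v=Σ⁻¹𝟙 = [13.3469  8.8621  4.2051  23.5814  11.1533]
a=μᵀu=0.797727  b=𝟙ᵀu=6.168959  c=𝟙ᵀv=61.148805  D=ac−b²=10.724019
λ₁=(c·0.116−b)/D = (61.148805·0.116−6.168959)/10.724019 = 0.086190
λ₂=(a−b·0.116)/D = (0.797727−6.168959·0.116)/10.724019 = 0.007658
w* = 0.086190·u + 0.007658·v:
  w_0 = 0.086190·1.5403 + 0.007658·13.3469 = 0.2350  (Xerox)
  w_1 = 0.086190·0.8535 + 0.007658·8.8621 = 0.1414  (Disney)
  w_2 = 0.086190·-0.6456 + 0.007658·4.2051 = -0.0234  (Kellogg)
  w_3 = 0.086190·1.9976 + 0.007658·23.5814 = 0.3528  (Walmart)
  w_4 = 0.086190·2.4233 + 0.007658·11.1533 = 0.2943  (Tesla)
Σw_i=1.0000  μᵀw=0.1160
σ²=wᵀΣw=λ₁·μ_p+λ₂ = 0.086190·0.116 + 0.007658 = 0.017656 ≈ 0.0177

Walmart (0.3528)


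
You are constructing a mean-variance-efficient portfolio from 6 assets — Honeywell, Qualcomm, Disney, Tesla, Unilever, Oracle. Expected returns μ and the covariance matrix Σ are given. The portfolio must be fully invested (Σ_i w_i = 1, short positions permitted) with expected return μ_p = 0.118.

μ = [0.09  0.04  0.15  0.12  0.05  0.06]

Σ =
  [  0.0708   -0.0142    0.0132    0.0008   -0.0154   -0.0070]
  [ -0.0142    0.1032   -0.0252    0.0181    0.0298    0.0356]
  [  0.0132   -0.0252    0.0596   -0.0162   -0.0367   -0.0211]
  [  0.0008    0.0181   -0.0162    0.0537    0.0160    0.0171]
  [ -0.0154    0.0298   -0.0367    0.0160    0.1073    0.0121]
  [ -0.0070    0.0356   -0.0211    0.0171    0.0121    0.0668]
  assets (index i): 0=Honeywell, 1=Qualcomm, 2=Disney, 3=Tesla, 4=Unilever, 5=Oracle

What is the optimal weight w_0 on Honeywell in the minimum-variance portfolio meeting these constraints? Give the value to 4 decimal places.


g=Σ⁻¹μ = [0.9111  0.2570  4.5638  2.6223  1.5434  1.3474]
h=Σ⁻¹𝟙 = [13.7830  6.8210  38.4631  16.8045  18.0969  17.3487]
a=μᵀg=1.249548  b=𝟙ᵀg=11.245083  c=𝟙ᵀh=111.317197  D=ac−b²=12.644289
λ₁=(c·0.118−b)/D = (111.317197·0.118−11.245083)/12.644289 = 0.149502
λ₂=(a−b·0.118)/D = (1.249548−11.245083·0.118)/12.644289 = -0.006119
w* = 0.149502·g + -0.006119·h:
  w_0 = 0.149502·0.9111 + -0.006119·13.7830 = 0.0519  (Honeywell)
  w_1 = 0.149502·0.2570 + -0.006119·6.8210 = -0.0033  (Qualcomm)
  w_2 = 0.149502·4.5638 + -0.006119·38.4631 = 0.4469  (Disney)
  w_3 = 0.149502·2.6223 + -0.006119·16.8045 = 0.2892  (Tesla)
  w_4 = 0.149502·1.5434 + -0.006119·18.0969 = 0.1200  (Unilever)
  w_5 = 0.149502·1.3474 + -0.006119·17.3487 = 0.0953  (Oracle)
Σw_i=1.0000  μᵀw=0.1180
σ²=wᵀΣw=λ₁·μ_p+λ₂ = 0.149502·0.118 + -0.006119 = 0.011522 ≈ 0.0115

0.0519


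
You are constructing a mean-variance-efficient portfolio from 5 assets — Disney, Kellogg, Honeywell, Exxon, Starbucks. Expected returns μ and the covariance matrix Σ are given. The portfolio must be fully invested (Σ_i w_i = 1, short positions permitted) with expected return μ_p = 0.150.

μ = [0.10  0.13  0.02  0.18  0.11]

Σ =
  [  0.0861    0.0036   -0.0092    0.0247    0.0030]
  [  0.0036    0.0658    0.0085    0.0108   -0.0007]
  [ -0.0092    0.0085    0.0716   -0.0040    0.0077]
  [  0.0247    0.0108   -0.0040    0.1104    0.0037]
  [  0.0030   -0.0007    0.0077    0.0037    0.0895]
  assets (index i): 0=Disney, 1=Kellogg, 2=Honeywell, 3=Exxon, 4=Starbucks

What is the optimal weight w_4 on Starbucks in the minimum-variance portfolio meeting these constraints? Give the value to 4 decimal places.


p=Σ⁻¹μ = [0.6961  1.7271  0.1103  1.2710  1.1572]
q=Σ⁻¹𝟙 = [10.5577  12.0884  13.1782  5.6709  9.5456]
a=μᵀp=0.652396  b=𝟙ᵀp=4.961595  c=𝟙ᵀq=51.040762  D=ac−b²=8.681358
λ₁=(c·0.150−b)/D = (51.040762·0.150−4.961595)/8.681358 = 0.310380
λ₂=(a−b·0.150)/D = (0.652396−4.961595·0.150)/8.681358 = -0.010579
w* = 0.310380·p + -0.010579·q:
  w_0 = 0.310380·0.6961 + -0.010579·10.5577 = 0.1044  (Disney)
  w_1 = 0.310380·1.7271 + -0.010579·12.0884 = 0.4082  (Kellogg)
  w_2 = 0.310380·0.1103 + -0.010579·13.1782 = -0.1052  (Honeywell)
  w_3 = 0.310380·1.2710 + -0.010579·5.6709 = 0.3345  (Exxon)
  w_4 = 0.310380·1.1572 + -0.010579·9.5456 = 0.2582  (Starbucks)
Σw_i=1.0000  μᵀw=0.1500
σ²=wᵀΣw=λ₁·μ_p+λ₂ = 0.310380·0.150 + -0.010579 = 0.035978 ≈ 0.0360

0.2582


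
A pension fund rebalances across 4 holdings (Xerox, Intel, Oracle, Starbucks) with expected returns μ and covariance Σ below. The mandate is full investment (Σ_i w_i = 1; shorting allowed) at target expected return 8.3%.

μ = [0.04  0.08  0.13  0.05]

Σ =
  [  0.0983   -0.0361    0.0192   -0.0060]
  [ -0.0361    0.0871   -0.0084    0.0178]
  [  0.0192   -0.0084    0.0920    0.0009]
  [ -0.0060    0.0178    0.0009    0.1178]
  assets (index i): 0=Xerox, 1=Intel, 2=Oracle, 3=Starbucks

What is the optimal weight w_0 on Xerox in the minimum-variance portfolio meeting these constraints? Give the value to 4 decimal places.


0.2344

p=Σ⁻¹μ = [0.6100  1.2539  1.3977  0.2554]
q=Σ⁻¹𝟙 = [15.1235  17.2954  9.2282  6.5754]
a=μᵀp=0.319186  b=𝟙ᵀp=3.517005  c=𝟙ᵀq=48.222438  D=ac−b²=3.022614
λ₁=(c·0.083−b)/D = (48.222438·0.083−3.517005)/3.022614 = 0.160608
λ₂=(a−b·0.083)/D = (0.319186−3.517005·0.083)/3.022614 = 0.009024
w* = 0.160608·p + 0.009024·q:
  w_0 = 0.160608·0.6100 + 0.009024·15.1235 = 0.2344  (Xerox)
  w_1 = 0.160608·1.2539 + 0.009024·17.2954 = 0.3575  (Intel)
  w_2 = 0.160608·1.3977 + 0.009024·9.2282 = 0.3078  (Oracle)
  w_3 = 0.160608·0.2554 + 0.009024·6.5754 = 0.1003  (Starbucks)
Σw_i=1.0000  μᵀw=0.0830
σ²=wᵀΣw=λ₁·μ_p+λ₂ = 0.160608·0.083 + 0.009024 = 0.022354 ≈ 0.0224


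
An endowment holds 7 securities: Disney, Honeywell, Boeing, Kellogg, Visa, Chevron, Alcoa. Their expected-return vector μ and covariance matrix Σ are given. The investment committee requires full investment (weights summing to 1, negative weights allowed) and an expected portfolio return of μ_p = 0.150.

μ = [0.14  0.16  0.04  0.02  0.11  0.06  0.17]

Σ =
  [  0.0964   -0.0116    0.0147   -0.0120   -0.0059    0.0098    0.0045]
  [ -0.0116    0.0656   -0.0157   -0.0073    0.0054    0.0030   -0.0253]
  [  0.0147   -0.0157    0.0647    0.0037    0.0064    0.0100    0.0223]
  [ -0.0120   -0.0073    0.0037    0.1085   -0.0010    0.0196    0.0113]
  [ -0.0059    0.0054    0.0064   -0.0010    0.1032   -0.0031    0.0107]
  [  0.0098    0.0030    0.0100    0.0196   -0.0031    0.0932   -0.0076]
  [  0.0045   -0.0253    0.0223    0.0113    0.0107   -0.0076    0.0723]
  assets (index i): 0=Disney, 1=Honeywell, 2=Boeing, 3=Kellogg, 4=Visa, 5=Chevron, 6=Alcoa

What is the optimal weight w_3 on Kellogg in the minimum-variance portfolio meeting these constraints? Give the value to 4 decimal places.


p=Σ⁻¹μ = [1.8003  4.0600  -0.2439  0.1722  0.6102  0.6345  3.6847]
q=Σ⁻¹𝟙 = [11.9049  26.8033  10.9423  8.9040  6.7825  7.2177  17.4579]
a=μᵀp=1.626914  b=𝟙ᵀp=10.717963  c=𝟙ᵀq=90.012545  D=ac−b²=31.567980
λ₁=(c·0.150−b)/D = (90.012545·0.150−10.717963)/31.567980 = 0.088188
λ₂=(a−b·0.150)/D = (1.626914−10.717963·0.150)/31.567980 = 0.000609
w* = 0.088188·p + 0.000609·q:
  w_0 = 0.088188·1.8003 + 0.000609·11.9049 = 0.1660  (Disney)
  w_1 = 0.088188·4.0600 + 0.000609·26.8033 = 0.3744  (Honeywell)
  w_2 = 0.088188·-0.2439 + 0.000609·10.9423 = -0.0148  (Boeing)
  w_3 = 0.088188·0.1722 + 0.000609·8.9040 = 0.0206  (Kellogg)
  w_4 = 0.088188·0.6102 + 0.000609·6.7825 = 0.0579  (Visa)
  w_5 = 0.088188·0.6345 + 0.000609·7.2177 = 0.0604  (Chevron)
  w_6 = 0.088188·3.6847 + 0.000609·17.4579 = 0.3356  (Alcoa)
Σw_i=1.0000  μᵀw=0.1500
σ²=wᵀΣw=λ₁·μ_p+λ₂ = 0.088188·0.150 + 0.000609 = 0.013837 ≈ 0.0138

0.0206


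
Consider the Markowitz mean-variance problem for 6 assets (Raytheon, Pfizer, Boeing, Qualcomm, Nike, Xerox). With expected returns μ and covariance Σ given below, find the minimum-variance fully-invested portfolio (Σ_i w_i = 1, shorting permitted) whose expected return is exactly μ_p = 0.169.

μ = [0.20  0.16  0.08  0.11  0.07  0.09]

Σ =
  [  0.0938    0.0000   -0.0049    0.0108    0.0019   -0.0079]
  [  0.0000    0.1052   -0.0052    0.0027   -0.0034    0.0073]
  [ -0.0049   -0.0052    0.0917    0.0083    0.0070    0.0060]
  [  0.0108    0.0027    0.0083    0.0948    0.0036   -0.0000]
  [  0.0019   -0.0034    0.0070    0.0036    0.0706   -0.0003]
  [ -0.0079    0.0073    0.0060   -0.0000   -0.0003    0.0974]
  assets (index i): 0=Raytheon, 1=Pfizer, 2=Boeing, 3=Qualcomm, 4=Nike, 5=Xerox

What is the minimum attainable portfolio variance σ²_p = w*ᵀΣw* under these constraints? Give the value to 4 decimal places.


u=Σ⁻¹μ = [2.1509  1.5084  0.8752  0.7621  0.8846  0.9342]
v=Σ⁻¹𝟙 = [10.8487  9.5224  9.6879  7.6988  13.0198  9.8765]
a=μᵀu=0.971382  b=𝟙ᵀu=7.115496  c=𝟙ᵀv=60.654052  D=ac−b²=8.287971
λ₁=(c·0.169−b)/D = (60.654052·0.169−7.115496)/8.287971 = 0.378264
λ₂=(a−b·0.169)/D = (0.971382−7.115496·0.169)/8.287971 = -0.027888
w* = 0.378264·u + -0.027888·v:
  w_0 = 0.378264·2.1509 + -0.027888·10.8487 = 0.5111  (Raytheon)
  w_1 = 0.378264·1.5084 + -0.027888·9.5224 = 0.3050  (Pfizer)
  w_2 = 0.378264·0.8752 + -0.027888·9.6879 = 0.0609  (Boeing)
  w_3 = 0.378264·0.7621 + -0.027888·7.6988 = 0.0736  (Qualcomm)
  w_4 = 0.378264·0.8846 + -0.027888·13.0198 = -0.0285  (Nike)
  w_5 = 0.378264·0.9342 + -0.027888·9.8765 = 0.0780  (Xerox)
Σw_i=1.0000  μᵀw=0.1690
σ²=wᵀΣw=λ₁·μ_p+λ₂ = 0.378264·0.169 + -0.027888 = 0.036038 ≈ 0.0360

0.0360


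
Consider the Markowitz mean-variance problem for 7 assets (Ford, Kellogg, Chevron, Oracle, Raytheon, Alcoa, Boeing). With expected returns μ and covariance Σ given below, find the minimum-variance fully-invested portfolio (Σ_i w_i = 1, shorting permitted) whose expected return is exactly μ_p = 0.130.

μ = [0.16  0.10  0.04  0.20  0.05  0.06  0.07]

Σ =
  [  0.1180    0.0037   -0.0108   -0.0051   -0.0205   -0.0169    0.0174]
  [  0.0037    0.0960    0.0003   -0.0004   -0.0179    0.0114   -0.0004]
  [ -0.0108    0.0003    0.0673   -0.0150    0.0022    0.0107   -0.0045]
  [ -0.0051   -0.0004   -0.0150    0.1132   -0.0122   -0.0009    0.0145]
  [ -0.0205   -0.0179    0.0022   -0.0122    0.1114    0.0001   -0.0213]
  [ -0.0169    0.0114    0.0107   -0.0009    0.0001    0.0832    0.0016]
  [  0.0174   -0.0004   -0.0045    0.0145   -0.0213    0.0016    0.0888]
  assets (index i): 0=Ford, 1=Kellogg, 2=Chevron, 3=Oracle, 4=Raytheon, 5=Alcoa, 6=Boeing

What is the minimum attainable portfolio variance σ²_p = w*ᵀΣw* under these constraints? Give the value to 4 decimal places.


u=Σ⁻¹μ = [1.7854  1.1187  1.2066  2.0944  1.2476  0.7879  0.4477]
v=Σ⁻¹𝟙 = [12.9819  11.7602  18.1638  12.2558  16.4159  10.6018  11.4363]
a=μᵀu=1.005674  b=𝟙ᵀu=8.688279  c=𝟙ᵀv=93.615638  D=ac−b²=18.660584
λ₁=(c·0.130−b)/D = (93.615638·0.130−8.688279)/18.660584 = 0.186583
λ₂=(a−b·0.130)/D = (1.005674−8.688279·0.130)/18.660584 = -0.006634
w* = 0.186583·u + -0.006634·v:
  w_0 = 0.186583·1.7854 + -0.006634·12.9819 = 0.2470  (Ford)
  w_1 = 0.186583·1.1187 + -0.006634·11.7602 = 0.1307  (Kellogg)
  w_2 = 0.186583·1.2066 + -0.006634·18.1638 = 0.1046  (Chevron)
  w_3 = 0.186583·2.0944 + -0.006634·12.2558 = 0.3095  (Oracle)
  w_4 = 0.186583·1.2476 + -0.006634·16.4159 = 0.1239  (Raytheon)
  w_5 = 0.186583·0.7879 + -0.006634·10.6018 = 0.0767  (Alcoa)
  w_6 = 0.186583·0.4477 + -0.006634·11.4363 = 0.0077  (Boeing)
Σw_i=1.0000  μᵀw=0.1300
σ²=wᵀΣw=λ₁·μ_p+λ₂ = 0.186583·0.130 + -0.006634 = 0.017621 ≈ 0.0176

0.0176


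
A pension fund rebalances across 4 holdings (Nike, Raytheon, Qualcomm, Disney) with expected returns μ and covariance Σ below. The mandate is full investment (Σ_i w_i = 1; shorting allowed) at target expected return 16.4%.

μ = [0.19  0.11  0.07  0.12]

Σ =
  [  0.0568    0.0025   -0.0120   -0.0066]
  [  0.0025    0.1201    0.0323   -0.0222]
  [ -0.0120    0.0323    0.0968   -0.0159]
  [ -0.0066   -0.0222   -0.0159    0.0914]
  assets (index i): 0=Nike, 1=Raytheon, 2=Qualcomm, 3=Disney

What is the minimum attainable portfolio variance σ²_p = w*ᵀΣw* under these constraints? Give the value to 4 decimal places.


p=Σ⁻¹μ = [3.8009  0.8778  1.2324  2.0150]
q=Σ⁻¹𝟙 = [22.0338  7.3556  13.3408  16.6393]
a=μᵀp=1.146800  b=𝟙ᵀp=7.926106  c=𝟙ᵀq=59.369452  D=ac−b²=5.261739
λ₁=(c·0.164−b)/D = (59.369452·0.164−7.926106)/5.261739 = 0.344085
λ₂=(a−b·0.164)/D = (1.146800−7.926106·0.164)/5.261739 = -0.029093
w* = 0.344085·p + -0.029093·q:
  w_0 = 0.344085·3.8009 + -0.029093·22.0338 = 0.6668  (Nike)
  w_1 = 0.344085·0.8778 + -0.029093·7.3556 = 0.0880  (Raytheon)
  w_2 = 0.344085·1.2324 + -0.029093·13.3408 = 0.0359  (Qualcomm)
  w_3 = 0.344085·2.0150 + -0.029093·16.6393 = 0.2092  (Disney)
Σw_i=1.0000  μᵀw=0.1640
σ²=wᵀΣw=λ₁·μ_p+λ₂ = 0.344085·0.164 + -0.029093 = 0.027337 ≈ 0.0273

0.0273


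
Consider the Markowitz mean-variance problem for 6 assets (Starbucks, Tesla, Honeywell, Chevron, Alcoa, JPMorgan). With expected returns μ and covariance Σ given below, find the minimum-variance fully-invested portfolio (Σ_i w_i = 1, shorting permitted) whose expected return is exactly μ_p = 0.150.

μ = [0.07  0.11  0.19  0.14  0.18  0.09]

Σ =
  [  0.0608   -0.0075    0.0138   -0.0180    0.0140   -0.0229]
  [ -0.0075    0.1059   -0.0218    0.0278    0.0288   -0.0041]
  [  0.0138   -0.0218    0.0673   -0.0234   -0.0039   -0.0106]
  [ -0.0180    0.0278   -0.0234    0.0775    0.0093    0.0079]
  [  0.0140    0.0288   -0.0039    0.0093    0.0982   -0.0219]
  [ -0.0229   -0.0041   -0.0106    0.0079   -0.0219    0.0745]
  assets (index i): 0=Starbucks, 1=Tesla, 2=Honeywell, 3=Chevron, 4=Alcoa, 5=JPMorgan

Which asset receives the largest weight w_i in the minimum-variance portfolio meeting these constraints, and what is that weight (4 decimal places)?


Honeywell (0.3540)

g=Σ⁻¹μ = [1.6602  0.9373  4.2255  2.6449  1.8246  2.6271]
h=Σ⁻¹𝟙 = [25.5476  9.9010  23.9348  18.8637  8.5410  25.7365]
a=μᵀg=1.957319  b=𝟙ᵀg=13.919629  c=𝟙ᵀh=112.524538  D=ac−b²=26.490354
λ₁=(c·0.150−b)/D = (112.524538·0.150−13.919629)/26.490354 = 0.111703
λ₂=(a−b·0.150)/D = (1.957319−13.919629·0.150)/26.490354 = -0.004931
w* = 0.111703·g + -0.004931·h:
  w_0 = 0.111703·1.6602 + -0.004931·25.5476 = 0.0595  (Starbucks)
  w_1 = 0.111703·0.9373 + -0.004931·9.9010 = 0.0559  (Tesla)
  w_2 = 0.111703·4.2255 + -0.004931·23.9348 = 0.3540  (Honeywell)
  w_3 = 0.111703·2.6449 + -0.004931·18.8637 = 0.2024  (Chevron)
  w_4 = 0.111703·1.8246 + -0.004931·8.5410 = 0.1617  (Alcoa)
  w_5 = 0.111703·2.6271 + -0.004931·25.7365 = 0.1665  (JPMorgan)
Σw_i=1.0000  μᵀw=0.1500
σ²=wᵀΣw=λ₁·μ_p+λ₂ = 0.111703·0.150 + -0.004931 = 0.011824 ≈ 0.0118
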